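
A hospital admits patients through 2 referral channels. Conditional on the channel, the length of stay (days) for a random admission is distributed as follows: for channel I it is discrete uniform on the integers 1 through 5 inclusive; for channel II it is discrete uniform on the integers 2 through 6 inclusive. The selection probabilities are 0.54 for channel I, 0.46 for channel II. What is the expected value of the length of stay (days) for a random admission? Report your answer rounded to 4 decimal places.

3.4600

Component means — I: 3; II: 4.
E[X] = 0.54·3 + 0.46·4 = 3.46.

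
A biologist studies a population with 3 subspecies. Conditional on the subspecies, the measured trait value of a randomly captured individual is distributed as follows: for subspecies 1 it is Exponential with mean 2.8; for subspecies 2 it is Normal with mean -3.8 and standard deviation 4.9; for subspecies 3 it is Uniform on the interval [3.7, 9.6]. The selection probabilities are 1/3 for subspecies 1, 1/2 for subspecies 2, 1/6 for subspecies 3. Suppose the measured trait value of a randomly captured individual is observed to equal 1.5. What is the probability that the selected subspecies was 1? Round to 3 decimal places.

Likelihoods f(1.5 | ·): 1: 0.209018; 2: 0.0453594; 3: 0.
Posterior ∝ prior × likelihood. Numerator for 1: 0.333333·0.209018 = 0.0696728.
Normalizing constant: 0.333333·0.209018 + 0.5·0.0453594 + 0.166667·0 = 0.0923524.
P(1 | observation) = 0.0696728 / 0.0923524 = 0.754422.

0.754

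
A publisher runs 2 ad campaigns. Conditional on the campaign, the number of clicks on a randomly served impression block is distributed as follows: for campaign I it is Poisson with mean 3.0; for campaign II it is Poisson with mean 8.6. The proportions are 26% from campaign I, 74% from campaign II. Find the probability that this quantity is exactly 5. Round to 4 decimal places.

0.0796

Conditional on each campaign, P(X = 5): I: 0.100819; II: 0.0721736.
By total probability, P(X = 5) = 0.26·0.100819 + 0.74·0.0721736 = 0.0796214.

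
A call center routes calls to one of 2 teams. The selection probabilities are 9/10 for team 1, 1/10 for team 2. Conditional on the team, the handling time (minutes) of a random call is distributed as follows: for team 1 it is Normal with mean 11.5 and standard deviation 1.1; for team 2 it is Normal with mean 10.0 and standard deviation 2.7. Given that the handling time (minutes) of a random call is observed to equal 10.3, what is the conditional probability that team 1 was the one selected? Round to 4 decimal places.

Likelihoods f(10.3 | ·): 1: 0.20003; 2: 0.146847.
Posterior ∝ prior × likelihood. Numerator for 1: 0.9·0.20003 = 0.180027.
Normalizing constant: 0.9·0.20003 + 0.1·0.146847 = 0.194711.
P(1 | observation) = 0.180027 / 0.194711 = 0.924582.

0.9246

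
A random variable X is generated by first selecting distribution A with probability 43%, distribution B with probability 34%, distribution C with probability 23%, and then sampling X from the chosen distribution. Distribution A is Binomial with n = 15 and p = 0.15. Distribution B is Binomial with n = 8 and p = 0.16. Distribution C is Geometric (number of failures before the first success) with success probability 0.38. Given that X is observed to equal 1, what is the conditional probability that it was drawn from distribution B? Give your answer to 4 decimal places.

Likelihoods P(X=1 | ·): A: 0.231232; B: 0.377716; C: 0.2356.
Posterior ∝ prior × likelihood. Numerator for B: 0.34·0.377716 = 0.128423.
Normalizing constant: 0.43·0.231232 + 0.34·0.377716 + 0.23·0.2356 = 0.282041.
P(B | observation) = 0.128423 / 0.282041 = 0.455336.

0.4553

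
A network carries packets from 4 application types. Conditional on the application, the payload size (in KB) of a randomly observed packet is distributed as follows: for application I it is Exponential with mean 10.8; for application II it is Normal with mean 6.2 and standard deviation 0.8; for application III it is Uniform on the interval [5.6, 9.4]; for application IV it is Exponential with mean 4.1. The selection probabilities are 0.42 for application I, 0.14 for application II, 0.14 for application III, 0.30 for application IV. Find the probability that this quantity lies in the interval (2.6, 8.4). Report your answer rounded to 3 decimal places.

Conditional on each application, P(2.6 < X < 8.4): I: 0.32662; II: 0.997017; III: 0.736842; IV: 0.401496.
By total probability, P(2.6 < X < 8.4) = 0.42·0.32662 + 0.14·0.997017 + 0.14·0.736842 + 0.3·0.401496 = 0.500369.

0.500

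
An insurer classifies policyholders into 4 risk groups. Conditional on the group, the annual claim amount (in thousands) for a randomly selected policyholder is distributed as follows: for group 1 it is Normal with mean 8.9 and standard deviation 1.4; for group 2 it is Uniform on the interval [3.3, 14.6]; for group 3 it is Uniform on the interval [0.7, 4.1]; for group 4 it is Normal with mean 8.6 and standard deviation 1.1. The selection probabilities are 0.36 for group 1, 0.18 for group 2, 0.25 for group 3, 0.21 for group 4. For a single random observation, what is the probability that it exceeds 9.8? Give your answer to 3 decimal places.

0.199

Conditional on each group, P(X > 9.8): 1: 0.260158; 2: 0.424779; 3: 0; 4: 0.137656.
By total probability, P(X > 9.8) = 0.36·0.260158 + 0.18·0.424779 + 0.25·0 + 0.21·0.137656 = 0.199025.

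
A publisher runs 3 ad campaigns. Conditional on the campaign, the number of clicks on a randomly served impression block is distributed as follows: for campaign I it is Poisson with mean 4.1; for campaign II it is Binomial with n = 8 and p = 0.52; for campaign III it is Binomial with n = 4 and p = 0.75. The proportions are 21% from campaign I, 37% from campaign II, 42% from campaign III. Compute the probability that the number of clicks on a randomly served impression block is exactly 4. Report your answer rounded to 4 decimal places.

Conditional on each campaign, P(X = 4): I: 0.195127; II: 0.271692; III: 0.316406.
By total probability, P(X = 4) = 0.21·0.195127 + 0.37·0.271692 + 0.42·0.316406 = 0.274393.

0.2744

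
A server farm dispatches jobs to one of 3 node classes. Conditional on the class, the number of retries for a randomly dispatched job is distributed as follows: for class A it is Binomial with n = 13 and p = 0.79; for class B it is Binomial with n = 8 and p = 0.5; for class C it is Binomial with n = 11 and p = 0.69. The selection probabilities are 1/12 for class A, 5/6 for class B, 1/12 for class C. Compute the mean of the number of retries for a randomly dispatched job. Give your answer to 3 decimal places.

Component means — A: 10.27; B: 4; C: 7.59.
E[X] = 0.0833333·10.27 + 0.833333·4 + 0.0833333·7.59 = 4.82167.

4.822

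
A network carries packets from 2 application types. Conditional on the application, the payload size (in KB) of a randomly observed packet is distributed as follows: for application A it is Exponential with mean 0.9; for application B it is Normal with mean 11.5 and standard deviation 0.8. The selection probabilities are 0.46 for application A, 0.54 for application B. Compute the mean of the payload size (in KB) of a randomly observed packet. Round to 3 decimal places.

6.624

Component means — A: 0.9; B: 11.5.
E[X] = 0.46·0.9 + 0.54·11.5 = 6.624.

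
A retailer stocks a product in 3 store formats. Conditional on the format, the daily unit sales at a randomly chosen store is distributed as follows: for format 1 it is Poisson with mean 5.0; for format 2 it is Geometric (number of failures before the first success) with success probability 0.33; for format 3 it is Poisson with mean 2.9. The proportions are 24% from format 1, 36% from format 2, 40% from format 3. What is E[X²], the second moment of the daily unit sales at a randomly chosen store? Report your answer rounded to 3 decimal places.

15.423

For each component E[X²] = Var + (mean)², giving 1: 30; 2: 10.2746; 3: 11.31.
Overall E[X²] = 0.24·30 + 0.36·10.2746 + 0.4·11.31 = 15.4228.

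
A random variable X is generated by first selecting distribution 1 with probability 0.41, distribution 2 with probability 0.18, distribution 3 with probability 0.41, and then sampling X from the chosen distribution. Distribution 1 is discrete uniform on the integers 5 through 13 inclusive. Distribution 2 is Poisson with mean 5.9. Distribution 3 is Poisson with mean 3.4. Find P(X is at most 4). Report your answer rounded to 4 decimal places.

0.3589

Conditional on each component, P(X ≤ 4): 1: 0; 2: 0.298665; 3: 0.744182.
By total probability, P(X ≤ 4) = 0.41·0 + 0.18·0.298665 + 0.41·0.744182 = 0.358874.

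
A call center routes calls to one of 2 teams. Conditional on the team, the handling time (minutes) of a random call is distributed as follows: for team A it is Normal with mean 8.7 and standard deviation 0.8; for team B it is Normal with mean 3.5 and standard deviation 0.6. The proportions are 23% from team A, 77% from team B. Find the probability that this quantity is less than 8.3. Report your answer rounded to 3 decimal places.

0.841

Conditional on each team, P(X < 8.3): A: 0.308538; B: 1.
By total probability, P(X < 8.3) = 0.23·0.308538 + 0.77·1 = 0.840964.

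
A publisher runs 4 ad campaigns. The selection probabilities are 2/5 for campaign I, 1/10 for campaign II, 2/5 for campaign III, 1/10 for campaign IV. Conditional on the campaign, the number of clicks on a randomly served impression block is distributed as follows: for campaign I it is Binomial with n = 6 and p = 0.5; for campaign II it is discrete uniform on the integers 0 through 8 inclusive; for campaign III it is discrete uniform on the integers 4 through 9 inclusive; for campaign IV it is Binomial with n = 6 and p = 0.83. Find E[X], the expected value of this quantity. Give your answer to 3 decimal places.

4.698

Component means — I: 3; II: 4; III: 6.5; IV: 4.98.
E[X] = 0.4·3 + 0.1·4 + 0.4·6.5 + 0.1·4.98 = 4.698.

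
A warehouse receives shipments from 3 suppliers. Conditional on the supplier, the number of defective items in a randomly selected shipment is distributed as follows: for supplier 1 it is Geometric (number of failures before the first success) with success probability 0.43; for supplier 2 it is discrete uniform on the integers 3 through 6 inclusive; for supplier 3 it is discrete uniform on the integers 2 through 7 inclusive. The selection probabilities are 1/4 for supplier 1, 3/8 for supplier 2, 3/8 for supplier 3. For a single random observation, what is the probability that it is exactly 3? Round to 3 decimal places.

0.176

Conditional on each supplier, P(X = 3): 1: 0.079633; 2: 0.25; 3: 0.166667.
By total probability, P(X = 3) = 0.25·0.079633 + 0.375·0.25 + 0.375·0.166667 = 0.176158.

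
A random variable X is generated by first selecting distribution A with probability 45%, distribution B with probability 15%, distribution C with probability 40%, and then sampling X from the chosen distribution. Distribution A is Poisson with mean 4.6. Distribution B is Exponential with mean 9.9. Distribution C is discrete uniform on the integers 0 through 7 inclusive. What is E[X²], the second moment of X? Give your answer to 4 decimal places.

47.9950

For each component E[X²] = Var + (mean)², giving A: 25.76; B: 196.02; C: 17.5.
Overall E[X²] = 0.45·25.76 + 0.15·196.02 + 0.4·17.5 = 47.995.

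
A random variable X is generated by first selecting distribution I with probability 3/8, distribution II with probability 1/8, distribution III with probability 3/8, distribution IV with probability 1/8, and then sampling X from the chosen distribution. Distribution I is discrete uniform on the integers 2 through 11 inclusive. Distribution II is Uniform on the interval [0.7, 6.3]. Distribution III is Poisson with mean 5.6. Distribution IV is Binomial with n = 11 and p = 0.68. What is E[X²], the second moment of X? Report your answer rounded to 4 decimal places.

For each component E[X²] = Var + (mean)², giving I: 50.5; II: 14.8633; III: 36.96; IV: 58.344.
Overall E[X²] = 0.375·50.5 + 0.125·14.8633 + 0.375·36.96 + 0.125·58.344 = 41.9484.

41.9484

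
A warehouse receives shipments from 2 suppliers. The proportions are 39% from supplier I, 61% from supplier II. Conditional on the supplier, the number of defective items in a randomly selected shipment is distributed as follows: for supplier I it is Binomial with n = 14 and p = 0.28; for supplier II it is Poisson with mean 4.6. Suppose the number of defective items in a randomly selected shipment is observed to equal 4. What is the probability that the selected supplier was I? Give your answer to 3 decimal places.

Likelihoods P(X=4 | ·): I: 0.230352; II: 0.187528.
Posterior ∝ prior × likelihood. Numerator for I: 0.39·0.230352 = 0.0898371.
Normalizing constant: 0.39·0.230352 + 0.61·0.187528 = 0.204229.
P(I | observation) = 0.0898371 / 0.204229 = 0.439884.

0.440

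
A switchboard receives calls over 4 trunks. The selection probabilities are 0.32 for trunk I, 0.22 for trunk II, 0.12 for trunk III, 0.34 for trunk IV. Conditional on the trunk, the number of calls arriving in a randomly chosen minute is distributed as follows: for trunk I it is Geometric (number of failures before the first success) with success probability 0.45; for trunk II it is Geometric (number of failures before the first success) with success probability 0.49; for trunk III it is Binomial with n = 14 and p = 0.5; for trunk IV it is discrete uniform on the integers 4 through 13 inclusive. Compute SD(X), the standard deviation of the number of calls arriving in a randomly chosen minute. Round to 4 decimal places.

Per component, I: μ=1.22222, E[X²]=4.20988; II: μ=1.04082, E[X²]=3.20741; III: μ=7, E[X²]=52.5; IV: μ=8.5, E[X²]=80.5.
E[X] = 0.32·1.22222 + 0.22·1.04082 + 0.12·7 + 0.34·8.5 = 4.35009.
E[X²] = 0.32·4.20988 + 0.22·3.20741 + 0.12·52.5 + 0.34·80.5 = 35.7228.
Var(X) = E[X²] − (E[X])² = 35.7228 − 18.9233 = 16.7995.
SD(X) = √16.7995 = 4.09872.

4.0987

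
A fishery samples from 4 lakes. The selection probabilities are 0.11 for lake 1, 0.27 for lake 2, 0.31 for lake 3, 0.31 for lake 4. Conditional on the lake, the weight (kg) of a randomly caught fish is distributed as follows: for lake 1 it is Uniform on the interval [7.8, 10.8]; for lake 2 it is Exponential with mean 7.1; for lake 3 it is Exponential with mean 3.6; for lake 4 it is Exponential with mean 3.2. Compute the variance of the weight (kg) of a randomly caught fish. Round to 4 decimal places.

25.7195

Per component, 1: μ=9.3, E[X²]=87.24; 2: μ=7.1, E[X²]=100.82; 3: μ=3.6, E[X²]=25.92; 4: μ=3.2, E[X²]=20.48.
E[X] = 0.11·9.3 + 0.27·7.1 + 0.31·3.6 + 0.31·3.2 = 5.048.
E[X²] = 0.11·87.24 + 0.27·100.82 + 0.31·25.92 + 0.31·20.48 = 51.2018.
Var(X) = E[X²] − (E[X])² = 51.2018 − 25.4823 = 25.7195.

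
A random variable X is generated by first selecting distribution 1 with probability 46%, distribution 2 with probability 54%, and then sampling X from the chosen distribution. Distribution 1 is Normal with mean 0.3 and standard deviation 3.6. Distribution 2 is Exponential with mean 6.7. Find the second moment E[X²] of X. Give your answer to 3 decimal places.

54.484

For each component E[X²] = Var + (mean)², giving 1: 13.05; 2: 89.78.
Overall E[X²] = 0.46·13.05 + 0.54·89.78 = 54.4842.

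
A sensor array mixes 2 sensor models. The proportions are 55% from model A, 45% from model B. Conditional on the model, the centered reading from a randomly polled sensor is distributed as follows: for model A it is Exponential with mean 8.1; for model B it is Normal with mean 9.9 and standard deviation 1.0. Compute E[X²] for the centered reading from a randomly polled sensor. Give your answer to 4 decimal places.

116.7255

For each component E[X²] = Var + (mean)², giving A: 131.22; B: 99.01.
Overall E[X²] = 0.55·131.22 + 0.45·99.01 = 116.726.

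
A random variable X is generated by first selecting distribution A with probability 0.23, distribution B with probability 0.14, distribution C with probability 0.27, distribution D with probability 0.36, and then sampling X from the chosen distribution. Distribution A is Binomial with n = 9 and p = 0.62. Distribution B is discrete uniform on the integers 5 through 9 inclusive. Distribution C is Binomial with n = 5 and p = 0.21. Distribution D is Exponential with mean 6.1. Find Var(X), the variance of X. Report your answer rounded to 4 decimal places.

19.6068

Per component, A: μ=5.58, E[X²]=33.2568; B: μ=7, E[X²]=51; C: μ=1.05, E[X²]=1.932; D: μ=6.1, E[X²]=74.42.
E[X] = 0.23·5.58 + 0.14·7 + 0.27·1.05 + 0.36·6.1 = 4.7429.
E[X²] = 0.23·33.2568 + 0.14·51 + 0.27·1.932 + 0.36·74.42 = 42.1019.
Var(X) = E[X²] − (E[X])² = 42.1019 − 22.4951 = 19.6068.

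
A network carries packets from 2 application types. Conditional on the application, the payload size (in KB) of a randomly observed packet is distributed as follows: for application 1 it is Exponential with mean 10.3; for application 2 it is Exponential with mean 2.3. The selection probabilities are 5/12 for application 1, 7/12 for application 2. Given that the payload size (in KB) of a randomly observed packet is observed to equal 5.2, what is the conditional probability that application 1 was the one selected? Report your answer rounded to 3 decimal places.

0.480

Likelihoods f(5.2 | ·): 1: 0.0586013; 2: 0.0453303.
Posterior ∝ prior × likelihood. Numerator for 1: 0.416667·0.0586013 = 0.0244172.
Normalizing constant: 0.416667·0.0586013 + 0.583333·0.0453303 = 0.0508599.
P(1 | observation) = 0.0244172 / 0.0508599 = 0.480088.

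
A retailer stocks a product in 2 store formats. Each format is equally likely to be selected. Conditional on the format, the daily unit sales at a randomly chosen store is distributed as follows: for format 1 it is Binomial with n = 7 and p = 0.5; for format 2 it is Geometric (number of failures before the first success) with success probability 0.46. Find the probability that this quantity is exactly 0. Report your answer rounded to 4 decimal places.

0.2339

Conditional on each format, P(X = 0): 1: 0.0078125; 2: 0.46.
By total probability, P(X = 0) = 0.5·0.0078125 + 0.5·0.46 = 0.233906.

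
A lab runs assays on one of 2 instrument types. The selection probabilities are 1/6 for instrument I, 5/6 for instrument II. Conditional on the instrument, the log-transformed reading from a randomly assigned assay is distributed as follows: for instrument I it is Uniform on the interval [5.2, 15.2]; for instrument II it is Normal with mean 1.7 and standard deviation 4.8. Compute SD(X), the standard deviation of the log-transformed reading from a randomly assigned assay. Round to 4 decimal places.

Per component, I: μ=10.2, E[X²]=112.373; II: μ=1.7, E[X²]=25.93.
E[X] = 0.166667·10.2 + 0.833333·1.7 = 3.11667.
E[X²] = 0.166667·112.373 + 0.833333·25.93 = 40.3372.
Var(X) = E[X²] − (E[X])² = 40.3372 − 9.71361 = 30.6236.
SD(X) = √30.6236 = 5.53386.

5.5339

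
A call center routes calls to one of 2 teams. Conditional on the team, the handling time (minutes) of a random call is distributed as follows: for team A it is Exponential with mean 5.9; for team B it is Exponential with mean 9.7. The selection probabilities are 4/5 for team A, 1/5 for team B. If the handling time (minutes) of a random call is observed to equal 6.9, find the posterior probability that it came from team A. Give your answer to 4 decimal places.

Likelihoods f(6.9 | ·): A: 0.0526313; B: 0.0506171.
Posterior ∝ prior × likelihood. Numerator for A: 0.8·0.0526313 = 0.0421051.
Normalizing constant: 0.8·0.0526313 + 0.2·0.0506171 = 0.0522285.
P(A | observation) = 0.0421051 / 0.0522285 = 0.806171.

0.8062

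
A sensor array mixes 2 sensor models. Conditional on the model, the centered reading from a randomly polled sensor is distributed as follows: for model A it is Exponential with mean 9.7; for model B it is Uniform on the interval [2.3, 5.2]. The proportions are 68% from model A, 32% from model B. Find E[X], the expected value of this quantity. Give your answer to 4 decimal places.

Component means — A: 9.7; B: 3.75.
E[X] = 0.68·9.7 + 0.32·3.75 = 7.796.

7.7960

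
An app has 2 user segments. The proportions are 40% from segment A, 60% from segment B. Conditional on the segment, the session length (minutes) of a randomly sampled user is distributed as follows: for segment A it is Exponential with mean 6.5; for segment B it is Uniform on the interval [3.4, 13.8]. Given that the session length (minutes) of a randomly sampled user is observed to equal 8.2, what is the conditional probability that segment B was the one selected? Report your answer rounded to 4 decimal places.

Likelihoods f(8.2 | ·): A: 0.043572; B: 0.0961538.
Posterior ∝ prior × likelihood. Numerator for B: 0.6·0.0961538 = 0.0576923.
Normalizing constant: 0.4·0.043572 + 0.6·0.0961538 = 0.0751211.
P(B | observation) = 0.0576923 / 0.0751211 = 0.767991.

0.7680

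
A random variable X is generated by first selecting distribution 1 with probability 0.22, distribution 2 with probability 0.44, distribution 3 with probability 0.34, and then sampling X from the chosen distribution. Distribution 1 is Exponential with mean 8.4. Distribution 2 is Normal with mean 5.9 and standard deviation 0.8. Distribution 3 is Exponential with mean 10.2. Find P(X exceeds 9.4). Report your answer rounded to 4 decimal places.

Conditional on each component, P(X > 9.4): 1: 0.326591; 2: 6.07162e-06; 3: 0.397894.
By total probability, P(X > 9.4) = 0.22·0.326591 + 0.44·6.07162e-06 + 0.34·0.397894 = 0.207137.

0.2071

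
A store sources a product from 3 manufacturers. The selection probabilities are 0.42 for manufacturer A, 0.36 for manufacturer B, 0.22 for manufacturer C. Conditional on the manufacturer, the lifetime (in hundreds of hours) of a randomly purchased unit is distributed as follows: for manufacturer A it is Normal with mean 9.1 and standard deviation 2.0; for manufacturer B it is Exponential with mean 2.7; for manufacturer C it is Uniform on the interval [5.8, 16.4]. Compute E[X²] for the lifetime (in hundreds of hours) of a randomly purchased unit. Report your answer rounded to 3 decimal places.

For each component E[X²] = Var + (mean)², giving A: 86.81; B: 14.58; C: 132.573.
Overall E[X²] = 0.42·86.81 + 0.36·14.58 + 0.22·132.573 = 70.8751.

70.875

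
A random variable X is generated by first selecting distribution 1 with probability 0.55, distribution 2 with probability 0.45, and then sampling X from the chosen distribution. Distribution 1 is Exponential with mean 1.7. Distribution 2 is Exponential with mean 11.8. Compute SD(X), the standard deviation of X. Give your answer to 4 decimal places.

9.4602

Per component, 1: μ=1.7, E[X²]=5.78; 2: μ=11.8, E[X²]=278.48.
E[X] = 0.55·1.7 + 0.45·11.8 = 6.245.
E[X²] = 0.55·5.78 + 0.45·278.48 = 128.495.
Var(X) = E[X²] − (E[X])² = 128.495 − 39 = 89.495.
SD(X) = √89.495 = 9.46018.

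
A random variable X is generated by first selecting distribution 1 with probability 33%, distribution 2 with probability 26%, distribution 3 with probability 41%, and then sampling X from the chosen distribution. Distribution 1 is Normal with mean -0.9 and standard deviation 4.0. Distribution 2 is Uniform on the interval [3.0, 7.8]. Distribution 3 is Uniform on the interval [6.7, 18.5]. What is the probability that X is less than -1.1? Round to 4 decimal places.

0.1584

Conditional on each component, P(X < -1.1): 1: 0.480061; 2: 0; 3: 0.
By total probability, P(X < -1.1) = 0.33·0.480061 + 0.26·0 + 0.41·0 = 0.15842.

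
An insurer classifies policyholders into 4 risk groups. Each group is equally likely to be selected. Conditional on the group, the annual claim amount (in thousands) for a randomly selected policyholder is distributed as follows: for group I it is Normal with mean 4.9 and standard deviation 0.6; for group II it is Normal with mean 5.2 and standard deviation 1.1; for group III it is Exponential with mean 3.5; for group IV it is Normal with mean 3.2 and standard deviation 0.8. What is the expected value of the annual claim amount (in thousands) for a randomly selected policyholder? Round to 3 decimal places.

4.200

Component means — I: 4.9; II: 5.2; III: 3.5; IV: 3.2.
E[X] = 0.25·4.9 + 0.25·5.2 + 0.25·3.5 + 0.25·3.2 = 4.2.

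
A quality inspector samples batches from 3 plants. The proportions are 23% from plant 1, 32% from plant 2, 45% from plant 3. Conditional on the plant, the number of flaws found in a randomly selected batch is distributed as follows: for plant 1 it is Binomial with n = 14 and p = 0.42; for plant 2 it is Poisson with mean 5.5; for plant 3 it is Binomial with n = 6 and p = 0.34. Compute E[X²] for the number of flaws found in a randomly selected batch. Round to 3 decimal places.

22.655

For each component E[X²] = Var + (mean)², giving 1: 37.9848; 2: 35.75; 3: 5.508.
Overall E[X²] = 0.23·37.9848 + 0.32·35.75 + 0.45·5.508 = 22.6551.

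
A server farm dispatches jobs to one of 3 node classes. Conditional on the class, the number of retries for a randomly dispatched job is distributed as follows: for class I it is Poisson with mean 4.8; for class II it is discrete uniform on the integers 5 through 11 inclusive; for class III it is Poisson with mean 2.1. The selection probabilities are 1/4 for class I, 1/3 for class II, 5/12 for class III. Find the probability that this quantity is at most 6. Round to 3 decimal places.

Conditional on each class, P(X ≤ 6): I: 0.790805; II: 0.285714; III: 0.994138.
By total probability, P(X ≤ 6) = 0.25·0.790805 + 0.333333·0.285714 + 0.416667·0.994138 = 0.707163.

0.707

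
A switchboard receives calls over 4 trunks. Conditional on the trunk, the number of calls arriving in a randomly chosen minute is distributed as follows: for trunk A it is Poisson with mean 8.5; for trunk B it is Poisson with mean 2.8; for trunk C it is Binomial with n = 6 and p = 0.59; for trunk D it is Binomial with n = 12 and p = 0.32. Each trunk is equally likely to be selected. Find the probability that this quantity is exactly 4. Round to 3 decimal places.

0.186

Conditional on each trunk, P(X = 4): A: 0.0442549; B: 0.155739; C: 0.305539; D: 0.237288.
By total probability, P(X = 4) = 0.25·0.0442549 + 0.25·0.155739 + 0.25·0.305539 + 0.25·0.237288 = 0.185705.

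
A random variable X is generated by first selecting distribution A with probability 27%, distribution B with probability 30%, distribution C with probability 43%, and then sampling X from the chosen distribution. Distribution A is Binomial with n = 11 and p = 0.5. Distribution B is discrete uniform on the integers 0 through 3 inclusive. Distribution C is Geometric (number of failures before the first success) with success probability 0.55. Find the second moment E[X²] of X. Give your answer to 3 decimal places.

For each component E[X²] = Var + (mean)², giving A: 33; B: 3.5; C: 2.15702.
Overall E[X²] = 0.27·33 + 0.3·3.5 + 0.43·2.15702 = 10.8875.

10.888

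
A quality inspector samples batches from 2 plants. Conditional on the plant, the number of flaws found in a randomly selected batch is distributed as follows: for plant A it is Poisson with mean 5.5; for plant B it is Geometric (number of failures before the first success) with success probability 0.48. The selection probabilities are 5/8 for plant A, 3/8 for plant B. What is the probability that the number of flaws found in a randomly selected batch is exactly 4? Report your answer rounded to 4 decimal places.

Conditional on each plant, P(X = 4): A: 0.155819; B: 0.0350958.
By total probability, P(X = 4) = 0.625·0.155819 + 0.375·0.0350958 = 0.110548.

0.1105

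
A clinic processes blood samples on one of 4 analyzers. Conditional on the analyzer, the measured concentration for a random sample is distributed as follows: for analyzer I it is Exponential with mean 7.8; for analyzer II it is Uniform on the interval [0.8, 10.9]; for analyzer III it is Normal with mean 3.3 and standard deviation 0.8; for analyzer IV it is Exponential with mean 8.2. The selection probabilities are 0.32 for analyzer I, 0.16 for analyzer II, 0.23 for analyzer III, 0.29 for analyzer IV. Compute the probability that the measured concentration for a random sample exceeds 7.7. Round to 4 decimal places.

Conditional on each analyzer, P(X > 7.7): I: 0.372626; II: 0.316832; III: 1.89896e-08; IV: 0.391009.
By total probability, P(X > 7.7) = 0.32·0.372626 + 0.16·0.316832 + 0.23·1.89896e-08 + 0.29·0.391009 = 0.283326.

0.2833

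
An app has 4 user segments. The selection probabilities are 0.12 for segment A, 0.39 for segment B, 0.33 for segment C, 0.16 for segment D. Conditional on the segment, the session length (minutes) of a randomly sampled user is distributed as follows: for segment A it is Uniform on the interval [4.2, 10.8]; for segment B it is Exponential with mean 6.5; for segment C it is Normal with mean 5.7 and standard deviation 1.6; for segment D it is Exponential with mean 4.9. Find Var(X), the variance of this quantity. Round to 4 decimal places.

22.1803

Per component, A: μ=7.5, E[X²]=59.88; B: μ=6.5, E[X²]=84.5; C: μ=5.7, E[X²]=35.05; D: μ=4.9, E[X²]=48.02.
E[X] = 0.12·7.5 + 0.39·6.5 + 0.33·5.7 + 0.16·4.9 = 6.1.
E[X²] = 0.12·59.88 + 0.39·84.5 + 0.33·35.05 + 0.16·48.02 = 59.3903.
Var(X) = E[X²] − (E[X])² = 59.3903 − 37.21 = 22.1803.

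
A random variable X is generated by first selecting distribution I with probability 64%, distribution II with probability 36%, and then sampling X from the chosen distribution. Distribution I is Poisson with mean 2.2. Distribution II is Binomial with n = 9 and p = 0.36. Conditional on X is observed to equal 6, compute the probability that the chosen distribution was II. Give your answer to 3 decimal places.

Likelihoods P(X=6 | ·): I: 0.0174484; II: 0.047933.
Posterior ∝ prior × likelihood. Numerator for II: 0.36·0.047933 = 0.0172559.
Normalizing constant: 0.64·0.0174484 + 0.36·0.047933 = 0.0284228.
P(II | observation) = 0.0172559 / 0.0284228 = 0.607113.

0.607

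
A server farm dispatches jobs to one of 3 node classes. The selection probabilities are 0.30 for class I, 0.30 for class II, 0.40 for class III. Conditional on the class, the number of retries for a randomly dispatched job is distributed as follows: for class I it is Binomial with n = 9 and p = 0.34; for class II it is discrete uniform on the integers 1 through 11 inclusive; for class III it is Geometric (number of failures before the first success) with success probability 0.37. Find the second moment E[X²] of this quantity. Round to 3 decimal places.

20.215

For each component E[X²] = Var + (mean)², giving I: 11.3832; II: 46; III: 7.5011.
Overall E[X²] = 0.3·11.3832 + 0.3·46 + 0.4·7.5011 = 20.2154.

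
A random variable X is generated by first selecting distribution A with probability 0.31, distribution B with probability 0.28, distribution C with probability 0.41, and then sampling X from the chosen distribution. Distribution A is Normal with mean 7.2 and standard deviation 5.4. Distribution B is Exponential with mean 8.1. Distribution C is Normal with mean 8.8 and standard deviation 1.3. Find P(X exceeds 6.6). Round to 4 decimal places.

Conditional on each component, P(X > 6.6): A: 0.544236; B: 0.442721; C: 0.954706.
By total probability, P(X > 6.6) = 0.31·0.544236 + 0.28·0.442721 + 0.41·0.954706 = 0.684105.

0.6841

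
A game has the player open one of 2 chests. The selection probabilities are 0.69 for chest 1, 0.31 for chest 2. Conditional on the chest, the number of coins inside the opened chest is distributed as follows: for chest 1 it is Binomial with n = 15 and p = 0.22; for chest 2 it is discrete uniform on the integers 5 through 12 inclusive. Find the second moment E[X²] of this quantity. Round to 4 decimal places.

For each component E[X²] = Var + (mean)², giving 1: 13.464; 2: 77.5.
Overall E[X²] = 0.69·13.464 + 0.31·77.5 = 33.3152.

33.3152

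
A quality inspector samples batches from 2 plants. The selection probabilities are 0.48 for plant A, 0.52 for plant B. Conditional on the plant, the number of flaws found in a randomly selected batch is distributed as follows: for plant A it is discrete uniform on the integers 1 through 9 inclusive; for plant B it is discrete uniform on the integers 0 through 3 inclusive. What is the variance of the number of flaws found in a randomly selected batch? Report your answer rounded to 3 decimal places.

6.908

Per component, A: μ=5, E[X²]=31.6667; B: μ=1.5, E[X²]=3.5.
E[X] = 0.48·5 + 0.52·1.5 = 3.18.
E[X²] = 0.48·31.6667 + 0.52·3.5 = 17.02.
Var(X) = E[X²] − (E[X])² = 17.02 − 10.1124 = 6.9076.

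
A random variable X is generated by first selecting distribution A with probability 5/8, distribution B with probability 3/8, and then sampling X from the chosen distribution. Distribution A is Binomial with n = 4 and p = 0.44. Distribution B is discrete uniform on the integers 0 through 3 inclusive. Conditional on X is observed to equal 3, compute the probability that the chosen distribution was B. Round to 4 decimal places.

0.4401

Likelihoods P(X=3 | ·): A: 0.190812; B: 0.25.
Posterior ∝ prior × likelihood. Numerator for B: 0.375·0.25 = 0.09375.
Normalizing constant: 0.625·0.190812 + 0.375·0.25 = 0.213008.
P(B | observation) = 0.09375 / 0.213008 = 0.440125.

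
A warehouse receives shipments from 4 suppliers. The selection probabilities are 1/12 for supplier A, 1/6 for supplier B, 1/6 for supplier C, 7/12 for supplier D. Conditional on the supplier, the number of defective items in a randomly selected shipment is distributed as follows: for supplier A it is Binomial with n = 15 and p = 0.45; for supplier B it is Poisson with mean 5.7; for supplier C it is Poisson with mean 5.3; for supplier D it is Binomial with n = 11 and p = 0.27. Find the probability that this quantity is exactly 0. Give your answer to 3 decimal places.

0.020

Conditional on each supplier, P(X = 0): A: 0.000127479; B: 0.00334597; C: 0.00499159; D: 0.0313727.
By total probability, P(X = 0) = 0.0833333·0.000127479 + 0.166667·0.00334597 + 0.166667·0.00499159 + 0.583333·0.0313727 = 0.0197009.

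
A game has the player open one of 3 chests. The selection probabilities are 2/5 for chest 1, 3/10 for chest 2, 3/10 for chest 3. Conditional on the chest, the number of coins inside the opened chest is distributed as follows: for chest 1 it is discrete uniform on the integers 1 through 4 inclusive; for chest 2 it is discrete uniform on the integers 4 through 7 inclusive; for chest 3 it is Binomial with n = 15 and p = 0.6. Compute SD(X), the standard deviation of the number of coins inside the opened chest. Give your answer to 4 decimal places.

Per component, 1: μ=2.5, E[X²]=7.5; 2: μ=5.5, E[X²]=31.5; 3: μ=9, E[X²]=84.6.
E[X] = 0.4·2.5 + 0.3·5.5 + 0.3·9 = 5.35.
E[X²] = 0.4·7.5 + 0.3·31.5 + 0.3·84.6 = 37.83.
Var(X) = E[X²] − (E[X])² = 37.83 − 28.6225 = 9.2075.
SD(X) = √9.2075 = 3.03439.

3.0344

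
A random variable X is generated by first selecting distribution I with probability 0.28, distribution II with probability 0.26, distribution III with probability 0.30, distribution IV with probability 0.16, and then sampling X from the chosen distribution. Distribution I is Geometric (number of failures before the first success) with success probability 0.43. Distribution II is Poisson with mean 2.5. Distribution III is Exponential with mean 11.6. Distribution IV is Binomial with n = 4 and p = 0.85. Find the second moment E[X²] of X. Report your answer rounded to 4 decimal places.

For each component E[X²] = Var + (mean)², giving I: 4.83991; II: 8.75; III: 269.12; IV: 12.07.
Overall E[X²] = 0.28·4.83991 + 0.26·8.75 + 0.3·269.12 + 0.16·12.07 = 86.2974.

86.2974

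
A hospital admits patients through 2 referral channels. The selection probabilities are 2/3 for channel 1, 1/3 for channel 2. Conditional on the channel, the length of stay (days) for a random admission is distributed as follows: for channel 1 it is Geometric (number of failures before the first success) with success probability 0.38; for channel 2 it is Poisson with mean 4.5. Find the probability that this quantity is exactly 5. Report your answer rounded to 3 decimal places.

Conditional on each channel, P(X = 5): 1: 0.034813; 2: 0.170827.
By total probability, P(X = 5) = 0.666667·0.034813 + 0.333333·0.170827 = 0.080151.

0.080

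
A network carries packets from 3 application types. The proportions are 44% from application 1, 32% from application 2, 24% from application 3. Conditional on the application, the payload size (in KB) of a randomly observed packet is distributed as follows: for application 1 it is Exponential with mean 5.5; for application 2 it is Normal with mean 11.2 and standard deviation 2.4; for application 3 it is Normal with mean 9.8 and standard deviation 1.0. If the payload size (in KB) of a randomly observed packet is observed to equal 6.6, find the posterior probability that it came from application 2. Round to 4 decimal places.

Likelihoods f(6.6 | ·): 1: 0.0547626; 2: 0.026484; 3: 0.00238409.
Posterior ∝ prior × likelihood. Numerator for 2: 0.32·0.026484 = 0.00847489.
Normalizing constant: 0.44·0.0547626 + 0.32·0.026484 + 0.24·0.00238409 = 0.0331426.
P(2 | observation) = 0.00847489 / 0.0331426 = 0.25571.

0.2557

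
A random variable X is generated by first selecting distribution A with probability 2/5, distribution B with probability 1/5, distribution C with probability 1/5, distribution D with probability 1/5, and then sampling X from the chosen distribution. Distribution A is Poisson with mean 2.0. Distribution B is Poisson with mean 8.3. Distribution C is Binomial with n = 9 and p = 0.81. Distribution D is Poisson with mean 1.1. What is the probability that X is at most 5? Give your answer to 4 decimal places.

0.6408

Conditional on each component, P(X ≤ 5): A: 0.983436; B: 0.165273; C: 0.0730086; D: 0.999032.
By total probability, P(X ≤ 5) = 0.4·0.983436 + 0.2·0.165273 + 0.2·0.0730086 + 0.2·0.999032 = 0.640837.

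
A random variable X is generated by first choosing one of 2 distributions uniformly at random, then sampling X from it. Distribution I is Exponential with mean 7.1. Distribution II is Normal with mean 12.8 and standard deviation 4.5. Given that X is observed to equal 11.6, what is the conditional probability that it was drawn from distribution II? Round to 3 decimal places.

0.757

Likelihoods f(11.6 | ·): I: 0.027491; II: 0.0855571.
Posterior ∝ prior × likelihood. Numerator for II: 0.5·0.0855571 = 0.0427785.
Normalizing constant: 0.5·0.027491 + 0.5·0.0855571 = 0.056524.
P(II | observation) = 0.0427785 / 0.056524 = 0.75682.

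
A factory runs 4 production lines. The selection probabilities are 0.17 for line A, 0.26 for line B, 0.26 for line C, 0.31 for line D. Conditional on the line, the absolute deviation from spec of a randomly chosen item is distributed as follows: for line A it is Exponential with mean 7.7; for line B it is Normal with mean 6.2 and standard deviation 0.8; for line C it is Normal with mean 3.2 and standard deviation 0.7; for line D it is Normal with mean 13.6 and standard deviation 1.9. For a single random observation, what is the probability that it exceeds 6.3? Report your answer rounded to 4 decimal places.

Conditional on each line, P(X > 6.3): A: 0.441233; B: 0.450262; C: 4.74297e-06; D: 0.999939.
By total probability, P(X > 6.3) = 0.17·0.441233 + 0.26·0.450262 + 0.26·4.74297e-06 + 0.31·0.999939 = 0.50206.

0.5021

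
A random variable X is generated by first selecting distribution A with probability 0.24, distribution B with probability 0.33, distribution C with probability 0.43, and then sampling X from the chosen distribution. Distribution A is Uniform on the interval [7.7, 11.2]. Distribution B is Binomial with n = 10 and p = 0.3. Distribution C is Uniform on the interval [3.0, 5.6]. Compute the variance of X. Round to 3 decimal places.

Per component, A: μ=9.45, E[X²]=90.3233; B: μ=3, E[X²]=11.1; C: μ=4.3, E[X²]=19.0533.
E[X] = 0.24·9.45 + 0.33·3 + 0.43·4.3 = 5.107.
E[X²] = 0.24·90.3233 + 0.33·11.1 + 0.43·19.0533 = 33.5335.
Var(X) = E[X²] − (E[X])² = 33.5335 − 26.0814 = 7.45208.

7.452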